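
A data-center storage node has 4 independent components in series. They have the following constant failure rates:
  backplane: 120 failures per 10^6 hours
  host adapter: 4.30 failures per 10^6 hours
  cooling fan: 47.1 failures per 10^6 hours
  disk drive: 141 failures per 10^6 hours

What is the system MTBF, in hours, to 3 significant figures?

Series of exponential components: λ_sys = Σ λ_i
λ_sys = 0.000120 + 0.00000430 + 0.0000471 + 0.000141 = 3.1240e-04 /h
MTBF = 1 / λ_sys = 3200 h

3200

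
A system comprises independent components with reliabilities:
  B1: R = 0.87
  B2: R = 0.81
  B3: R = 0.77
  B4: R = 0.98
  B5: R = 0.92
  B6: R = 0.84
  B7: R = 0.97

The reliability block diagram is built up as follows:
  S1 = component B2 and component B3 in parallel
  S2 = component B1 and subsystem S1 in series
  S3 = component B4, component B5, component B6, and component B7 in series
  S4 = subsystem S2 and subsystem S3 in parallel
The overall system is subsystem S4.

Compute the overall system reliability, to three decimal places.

0.955

Parallel (B2 and B3): 1 − (1 − 0.81000)(1 − 0.77000) = 0.95630
Series (B1 and [0.95630]): 0.87000 × 0.95630 = 0.83198
Series (B4, B5, B6, and B7): 0.98000 × 0.92000 × 0.84000 × 0.97000 = 0.73462
Parallel ([0.83198] and [0.73462]): 1 − (1 − 0.83198)(1 − 0.73462) = 0.955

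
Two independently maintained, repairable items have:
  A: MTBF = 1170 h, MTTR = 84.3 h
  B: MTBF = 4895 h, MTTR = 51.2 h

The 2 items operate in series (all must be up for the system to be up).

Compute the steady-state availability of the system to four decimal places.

A(A) = MTBF/(MTBF+MTTR) = 1170/(1170+84.3) = 0.932791
A(B) = MTBF/(MTBF+MTTR) = 4895/(4895+51.2) = 0.989649
Series availability: 0.932791 × 0.989649 = 0.9231

0.9231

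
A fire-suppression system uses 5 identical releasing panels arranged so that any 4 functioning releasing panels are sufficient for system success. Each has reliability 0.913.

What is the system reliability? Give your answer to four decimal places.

0.9366

R = Σ_{i=4}^{5} C(5,i) p^i (1−p)^{5−i} with p = 0.913
C(5,4)·0.913^4·0.087^1 = 0.302254
C(5,5)·0.913^5·0.087^0 = 0.634386
Sum = 0.9366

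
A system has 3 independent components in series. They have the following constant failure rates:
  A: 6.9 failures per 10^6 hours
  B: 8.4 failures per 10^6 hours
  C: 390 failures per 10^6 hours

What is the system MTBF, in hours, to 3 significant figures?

2470

Series of exponential components: λ_sys = Σ λ_i
λ_sys = 0.0000069 + 0.0000084 + 0.00039 = 4.0530e-04 /h
MTBF = 1 / λ_sys = 2470 h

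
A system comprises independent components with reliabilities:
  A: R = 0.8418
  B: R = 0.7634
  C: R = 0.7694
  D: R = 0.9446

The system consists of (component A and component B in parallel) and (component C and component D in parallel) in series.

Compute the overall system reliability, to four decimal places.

Parallel (A and B): 1 − (1 − 0.841800)(1 − 0.763400) = 0.962570
Parallel (C and D): 1 − (1 − 0.769400)(1 − 0.944600) = 0.987225
Series ([0.962570] and [0.987225]): 0.962570 × 0.987225 = 0.9503

0.9503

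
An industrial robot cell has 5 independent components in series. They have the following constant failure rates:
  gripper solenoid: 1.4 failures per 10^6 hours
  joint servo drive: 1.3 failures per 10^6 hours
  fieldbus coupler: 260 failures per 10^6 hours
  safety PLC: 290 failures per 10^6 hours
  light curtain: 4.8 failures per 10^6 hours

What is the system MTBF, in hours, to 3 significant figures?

1790

Series of exponential components: λ_sys = Σ λ_i
λ_sys = 0.0000014 + 0.0000013 + 0.00026 + 0.00029 + 0.0000048 = 5.5750e-04 /h
MTBF = 1 / λ_sys = 1790 h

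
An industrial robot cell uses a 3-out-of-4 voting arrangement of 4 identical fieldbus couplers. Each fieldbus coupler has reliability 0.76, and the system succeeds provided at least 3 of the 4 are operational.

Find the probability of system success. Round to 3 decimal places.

R = Σ_{i=3}^{4} C(4,i) p^i (1−p)^{4−i} with p = 0.76
C(4,3)·0.76^3·0.24^1 = 0.42142
C(4,4)·0.76^4·0.24^0 = 0.33362
Sum = 0.755

0.755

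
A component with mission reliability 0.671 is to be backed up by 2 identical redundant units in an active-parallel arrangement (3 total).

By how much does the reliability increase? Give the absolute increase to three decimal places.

0.293

R_before = 0.671
R_after = 1 − (1 − 0.671)^3 = 0.964
ΔR = 0.964 − 0.671 = 0.293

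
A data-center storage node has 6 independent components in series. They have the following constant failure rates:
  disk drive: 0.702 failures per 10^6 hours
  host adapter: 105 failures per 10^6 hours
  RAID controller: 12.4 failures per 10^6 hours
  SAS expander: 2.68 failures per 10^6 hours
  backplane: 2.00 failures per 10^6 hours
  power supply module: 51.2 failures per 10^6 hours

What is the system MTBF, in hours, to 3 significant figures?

Series of exponential components: λ_sys = Σ λ_i
λ_sys = 0.000000702 + 0.000105 + 0.0000124 + 0.00000268 + 0.00000200 + 0.0000512 = 1.7398e-04 /h
MTBF = 1 / λ_sys = 5750 h

5750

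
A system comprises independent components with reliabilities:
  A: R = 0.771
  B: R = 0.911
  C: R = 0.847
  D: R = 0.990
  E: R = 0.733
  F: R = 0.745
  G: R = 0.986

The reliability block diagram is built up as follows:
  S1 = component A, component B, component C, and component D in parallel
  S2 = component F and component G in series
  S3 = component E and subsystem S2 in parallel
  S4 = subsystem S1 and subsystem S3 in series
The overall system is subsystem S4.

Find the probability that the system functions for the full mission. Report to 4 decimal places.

0.9291

Parallel (A, B, C, and D): 1 − (1 − 0.771000)(1 − 0.911000)(1 − 0.847000)(1 − 0.990000) = 0.999969
Series (F and G): 0.745000 × 0.986000 = 0.734570
Parallel (E and [0.734570]): 1 − (1 − 0.733000)(1 − 0.734570) = 0.929130
Series ([0.999969] and [0.929130]): 0.999969 × 0.929130 = 0.9291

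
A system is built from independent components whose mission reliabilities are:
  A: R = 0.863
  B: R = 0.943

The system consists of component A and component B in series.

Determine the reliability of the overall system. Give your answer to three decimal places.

0.814

Series (A and B): 0.86300 × 0.94300 = 0.814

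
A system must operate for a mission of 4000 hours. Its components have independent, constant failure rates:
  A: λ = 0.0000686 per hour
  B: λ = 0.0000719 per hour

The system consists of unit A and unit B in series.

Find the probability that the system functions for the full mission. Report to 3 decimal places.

0.570

R(A) = exp(−0.0000686 × 4000) = 0.76003
R(B) = exp(−0.0000719 × 4000) = 0.75006
Series (A and B): 0.76003 × 0.75006 = 0.570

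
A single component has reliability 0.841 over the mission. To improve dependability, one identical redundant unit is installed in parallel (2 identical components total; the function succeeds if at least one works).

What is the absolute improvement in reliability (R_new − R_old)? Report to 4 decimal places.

0.1337

R_before = 0.841
R_after = 1 − (1 − 0.841)^2 = 0.9747
ΔR = 0.9747 − 0.841 = 0.1337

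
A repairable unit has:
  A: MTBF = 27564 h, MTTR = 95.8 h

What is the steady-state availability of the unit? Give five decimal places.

0.99654

A(A) = MTBF/(MTBF+MTTR) = 27564/(27564+95.8) = 0.99654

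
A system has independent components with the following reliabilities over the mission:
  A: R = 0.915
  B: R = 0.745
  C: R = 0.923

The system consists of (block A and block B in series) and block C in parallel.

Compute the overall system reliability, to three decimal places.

Series (A and B): 0.91500 × 0.74500 = 0.68168
Parallel ([0.68168] and C): 1 − (1 − 0.68168)(1 − 0.92300) = 0.975

0.975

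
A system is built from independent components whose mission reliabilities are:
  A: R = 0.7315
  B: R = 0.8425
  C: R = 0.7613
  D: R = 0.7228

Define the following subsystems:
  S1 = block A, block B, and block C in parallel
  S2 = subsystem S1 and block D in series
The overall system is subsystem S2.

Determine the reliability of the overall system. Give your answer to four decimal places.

0.7155

Parallel (A, B, and C): 1 − (1 − 0.731500)(1 − 0.842500)(1 − 0.761300) = 0.989906
Series ([0.989906] and D): 0.989906 × 0.722800 = 0.7155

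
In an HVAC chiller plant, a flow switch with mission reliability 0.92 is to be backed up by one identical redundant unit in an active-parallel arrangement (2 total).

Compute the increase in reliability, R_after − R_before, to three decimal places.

R_before = 0.92
R_after = 1 − (1 − 0.92)^2 = 0.994
ΔR = 0.994 − 0.92 = 0.074

0.074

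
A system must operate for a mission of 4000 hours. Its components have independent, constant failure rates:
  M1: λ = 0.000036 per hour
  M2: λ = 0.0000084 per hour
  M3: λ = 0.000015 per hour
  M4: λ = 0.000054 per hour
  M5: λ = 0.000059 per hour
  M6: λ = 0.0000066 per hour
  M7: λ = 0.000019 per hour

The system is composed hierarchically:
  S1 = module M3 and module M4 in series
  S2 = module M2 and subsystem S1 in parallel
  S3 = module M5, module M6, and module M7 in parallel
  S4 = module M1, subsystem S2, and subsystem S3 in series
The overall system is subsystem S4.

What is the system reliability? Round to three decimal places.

0.859

R(M1) = exp(−0.000036 × 4000) = 0.86589
R(M2) = exp(−0.0000084 × 4000) = 0.96696
R(M3) = exp(−0.000015 × 4000) = 0.94176
R(M4) = exp(−0.000054 × 4000) = 0.80574
R(M5) = exp(−0.000059 × 4000) = 0.78978
R(M6) = exp(−0.0000066 × 4000) = 0.97395
R(M7) = exp(−0.000019 × 4000) = 0.92682
Series (M3 and M4): 0.94176 × 0.80574 = 0.75881
Parallel (M2 and [0.75881]): 1 − (1 − 0.96696)(1 − 0.75881) = 0.99203
Parallel (M5, M6, and M7): 1 − (1 − 0.78978)(1 − 0.97395)(1 − 0.92682) = 0.99960
Series (M1, [0.99203], and [0.99960]): 0.86589 × 0.99203 × 0.99960 = 0.859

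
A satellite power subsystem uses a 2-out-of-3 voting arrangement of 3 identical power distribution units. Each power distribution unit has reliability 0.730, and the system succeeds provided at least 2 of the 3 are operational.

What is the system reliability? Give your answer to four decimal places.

R = Σ_{i=2}^{3} C(3,i) p^i (1−p)^{3−i} with p = 0.730
C(3,2)·0.730^2·0.270^1 = 0.431649
C(3,3)·0.730^3·0.270^0 = 0.389017
Sum = 0.8207

0.8207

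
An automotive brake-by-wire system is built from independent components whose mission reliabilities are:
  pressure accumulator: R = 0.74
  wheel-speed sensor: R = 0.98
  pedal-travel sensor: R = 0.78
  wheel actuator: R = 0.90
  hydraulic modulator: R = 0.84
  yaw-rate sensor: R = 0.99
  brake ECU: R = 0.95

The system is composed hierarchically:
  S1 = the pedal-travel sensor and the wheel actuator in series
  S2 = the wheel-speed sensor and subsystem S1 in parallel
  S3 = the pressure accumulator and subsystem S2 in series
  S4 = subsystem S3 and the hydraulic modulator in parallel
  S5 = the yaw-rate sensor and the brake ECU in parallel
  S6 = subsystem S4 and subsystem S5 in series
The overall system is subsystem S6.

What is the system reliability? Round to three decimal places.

0.957

Series (pedal-travel sensor and wheel actuator): 0.78000 × 0.90000 = 0.70200
Parallel (wheel-speed sensor and [0.70200]): 1 − (1 − 0.98000)(1 − 0.70200) = 0.99404
Series (pressure accumulator and [0.99404]): 0.74000 × 0.99404 = 0.73559
Parallel ([0.73559] and hydraulic modulator): 1 − (1 − 0.73559)(1 − 0.84000) = 0.95769
Parallel (yaw-rate sensor and brake ECU): 1 − (1 − 0.99000)(1 − 0.95000) = 0.99950
Series ([0.95769] and [0.99950]): 0.95769 × 0.99950 = 0.957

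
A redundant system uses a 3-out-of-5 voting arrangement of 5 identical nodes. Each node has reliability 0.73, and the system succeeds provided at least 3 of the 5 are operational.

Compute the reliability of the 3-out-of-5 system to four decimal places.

R = Σ_{i=3}^{5} C(5,i) p^i (1−p)^{5−i} with p = 0.73
C(5,3)·0.73^3·0.27^2 = 0.283593
C(5,4)·0.73^4·0.27^1 = 0.383376
C(5,5)·0.73^5·0.27^0 = 0.207307
Sum = 0.8743

0.8743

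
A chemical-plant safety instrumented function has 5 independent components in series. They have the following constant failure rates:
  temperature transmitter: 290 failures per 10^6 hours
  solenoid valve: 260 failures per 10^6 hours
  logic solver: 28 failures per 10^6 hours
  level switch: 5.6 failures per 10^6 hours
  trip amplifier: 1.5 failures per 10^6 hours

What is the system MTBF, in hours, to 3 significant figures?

Series of exponential components: λ_sys = Σ λ_i
λ_sys = 0.00029 + 0.00026 + 0.000028 + 0.0000056 + 0.0000015 = 5.8510e-04 /h
MTBF = 1 / λ_sys = 1710 h

1710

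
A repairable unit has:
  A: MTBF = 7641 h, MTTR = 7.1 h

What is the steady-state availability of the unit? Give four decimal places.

0.9991

A(A) = MTBF/(MTBF+MTTR) = 7641/(7641+7.1) = 0.9991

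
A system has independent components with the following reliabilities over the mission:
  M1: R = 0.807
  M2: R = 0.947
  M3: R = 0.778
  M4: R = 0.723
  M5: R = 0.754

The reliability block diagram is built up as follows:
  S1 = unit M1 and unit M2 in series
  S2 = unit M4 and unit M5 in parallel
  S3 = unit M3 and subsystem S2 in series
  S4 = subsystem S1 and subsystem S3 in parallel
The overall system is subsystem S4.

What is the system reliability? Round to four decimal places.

Series (M1 and M2): 0.807000 × 0.947000 = 0.764229
Parallel (M4 and M5): 1 − (1 − 0.723000)(1 − 0.754000) = 0.931858
Series (M3 and [0.931858]): 0.778000 × 0.931858 = 0.724986
Parallel ([0.764229] and [0.724986]): 1 − (1 − 0.764229)(1 − 0.724986) = 0.9352

0.9352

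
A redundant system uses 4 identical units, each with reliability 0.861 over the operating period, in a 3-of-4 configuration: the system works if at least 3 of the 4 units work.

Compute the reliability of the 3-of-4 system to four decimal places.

0.9044

R = Σ_{i=3}^{4} C(4,i) p^i (1−p)^{4−i} with p = 0.861
C(4,3)·0.861^3·0.139^1 = 0.354882
C(4,4)·0.861^4·0.139^0 = 0.549557
Sum = 0.9044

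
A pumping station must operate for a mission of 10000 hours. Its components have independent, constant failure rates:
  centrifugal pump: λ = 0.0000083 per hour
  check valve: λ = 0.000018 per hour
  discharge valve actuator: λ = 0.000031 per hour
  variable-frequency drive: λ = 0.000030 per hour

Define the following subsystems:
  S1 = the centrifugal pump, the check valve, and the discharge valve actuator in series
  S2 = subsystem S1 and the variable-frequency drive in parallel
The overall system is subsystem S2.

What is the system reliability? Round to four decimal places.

0.8870

R(centrifugal pump) = exp(−0.0000083 × 10000) = 0.920351
R(check valve) = exp(−0.000018 × 10000) = 0.835270
R(discharge valve actuator) = exp(−0.000031 × 10000) = 0.733447
R(variable-frequency drive) = exp(−0.000030 × 10000) = 0.740818
Series (centrifugal pump, check valve, and discharge valve actuator): 0.920351 × 0.835270 × 0.733447 = 0.563831
Parallel ([0.563831] and variable-frequency drive): 1 − (1 − 0.563831)(1 − 0.740818) = 0.8870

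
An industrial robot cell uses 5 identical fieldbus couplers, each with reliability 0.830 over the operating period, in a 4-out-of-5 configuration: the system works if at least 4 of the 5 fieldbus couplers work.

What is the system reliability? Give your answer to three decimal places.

R = Σ_{i=4}^{5} C(5,i) p^i (1−p)^{5−i} with p = 0.830
C(5,4)·0.830^4·0.170^1 = 0.40340
C(5,5)·0.830^5·0.170^0 = 0.39390
Sum = 0.797

0.797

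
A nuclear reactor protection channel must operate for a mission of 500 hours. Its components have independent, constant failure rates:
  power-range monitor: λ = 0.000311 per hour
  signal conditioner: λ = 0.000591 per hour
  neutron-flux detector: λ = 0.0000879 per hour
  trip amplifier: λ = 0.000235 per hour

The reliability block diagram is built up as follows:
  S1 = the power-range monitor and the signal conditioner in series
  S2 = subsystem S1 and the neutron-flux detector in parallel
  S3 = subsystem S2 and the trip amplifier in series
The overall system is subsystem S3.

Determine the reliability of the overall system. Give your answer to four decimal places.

R(power-range monitor) = exp(−0.000311 × 500) = 0.855987
R(signal conditioner) = exp(−0.000591 × 500) = 0.744159
R(neutron-flux detector) = exp(−0.0000879 × 500) = 0.957002
R(trip amplifier) = exp(−0.000235 × 500) = 0.889141
Series (power-range monitor and signal conditioner): 0.855987 × 0.744159 = 0.636990
Parallel ([0.636990] and neutron-flux detector): 1 − (1 − 0.636990)(1 − 0.957002) = 0.984391
Series ([0.984391] and trip amplifier): 0.984391 × 0.889141 = 0.8753

0.8753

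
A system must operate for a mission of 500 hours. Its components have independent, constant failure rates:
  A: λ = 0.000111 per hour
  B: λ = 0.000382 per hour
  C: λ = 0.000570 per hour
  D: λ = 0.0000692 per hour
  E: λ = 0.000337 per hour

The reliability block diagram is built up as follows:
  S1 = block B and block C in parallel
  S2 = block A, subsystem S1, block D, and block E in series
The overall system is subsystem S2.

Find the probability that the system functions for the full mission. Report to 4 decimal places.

0.7388

R(A) = exp(−0.000111 × 500) = 0.946012
R(B) = exp(−0.000382 × 500) = 0.826133
R(C) = exp(−0.000570 × 500) = 0.752014
R(D) = exp(−0.0000692 × 500) = 0.965992
R(E) = exp(−0.000337 × 500) = 0.844931
Parallel (B and C): 1 − (1 − 0.826133)(1 − 0.752014) = 0.956883
Series (A, [0.956883], D, and E): 0.946012 × 0.956883 × 0.965992 × 0.844931 = 0.7388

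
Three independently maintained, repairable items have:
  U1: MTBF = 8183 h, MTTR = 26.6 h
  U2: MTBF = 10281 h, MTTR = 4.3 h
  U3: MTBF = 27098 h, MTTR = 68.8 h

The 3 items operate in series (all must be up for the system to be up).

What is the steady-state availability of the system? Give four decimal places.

A(U1) = MTBF/(MTBF+MTTR) = 8183/(8183+26.6) = 0.996760
A(U2) = MTBF/(MTBF+MTTR) = 10281/(10281+4.3) = 0.999582
A(U3) = MTBF/(MTBF+MTTR) = 27098/(27098+68.8) = 0.997467
Series availability: 0.996760 × 0.999582 × 0.997467 = 0.9938

0.9938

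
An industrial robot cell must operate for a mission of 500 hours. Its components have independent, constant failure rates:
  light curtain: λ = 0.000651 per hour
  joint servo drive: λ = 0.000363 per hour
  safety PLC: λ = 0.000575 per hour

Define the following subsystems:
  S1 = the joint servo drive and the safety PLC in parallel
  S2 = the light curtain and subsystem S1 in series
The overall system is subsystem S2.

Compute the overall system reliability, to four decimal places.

0.6922

R(light curtain) = exp(−0.000651 × 500) = 0.722166
R(joint servo drive) = exp(−0.000363 × 500) = 0.834018
R(safety PLC) = exp(−0.000575 × 500) = 0.750137
Parallel (joint servo drive and safety PLC): 1 − (1 − 0.834018)(1 − 0.750137) = 0.958527
Series (light curtain and [0.958527]): 0.722166 × 0.958527 = 0.6922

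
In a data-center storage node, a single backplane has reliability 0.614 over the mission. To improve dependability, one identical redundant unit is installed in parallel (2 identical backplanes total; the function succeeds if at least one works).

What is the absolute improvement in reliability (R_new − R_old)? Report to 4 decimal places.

R_before = 0.614
R_after = 1 − (1 − 0.614)^2 = 0.8510
ΔR = 0.8510 − 0.614 = 0.2370

0.2370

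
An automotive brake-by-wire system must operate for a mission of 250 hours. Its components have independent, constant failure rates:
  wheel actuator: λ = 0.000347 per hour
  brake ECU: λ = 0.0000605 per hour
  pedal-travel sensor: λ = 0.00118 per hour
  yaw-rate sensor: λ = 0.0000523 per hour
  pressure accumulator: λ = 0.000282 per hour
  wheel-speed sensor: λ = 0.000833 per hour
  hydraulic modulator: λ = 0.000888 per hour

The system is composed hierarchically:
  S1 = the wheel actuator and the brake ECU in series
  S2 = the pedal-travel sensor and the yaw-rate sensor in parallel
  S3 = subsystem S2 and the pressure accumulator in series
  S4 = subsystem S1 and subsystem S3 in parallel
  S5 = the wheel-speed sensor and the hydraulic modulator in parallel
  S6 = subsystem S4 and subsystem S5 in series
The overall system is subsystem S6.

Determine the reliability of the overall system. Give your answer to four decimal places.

R(wheel actuator) = exp(−0.000347 × 250) = 0.916906
R(brake ECU) = exp(−0.0000605 × 250) = 0.984989
R(pedal-travel sensor) = exp(−0.00118 × 250) = 0.744532
R(yaw-rate sensor) = exp(−0.0000523 × 250) = 0.987010
R(pressure accumulator) = exp(−0.000282 × 250) = 0.931928
R(wheel-speed sensor) = exp(−0.000833 × 250) = 0.812004
R(hydraulic modulator) = exp(−0.000888 × 250) = 0.800915
Series (wheel actuator and brake ECU): 0.916906 × 0.984989 = 0.903142
Parallel (pedal-travel sensor and yaw-rate sensor): 1 − (1 − 0.744532)(1 − 0.987010) = 0.996681
Series ([0.996681] and pressure accumulator): 0.996681 × 0.931928 = 0.928835
Parallel ([0.903142] and [0.928835]): 1 − (1 − 0.903142)(1 − 0.928835) = 0.993107
Parallel (wheel-speed sensor and hydraulic modulator): 1 − (1 − 0.812004)(1 − 0.800915) = 0.962573
Series ([0.993107] and [0.962573]): 0.993107 × 0.962573 = 0.9559

0.9559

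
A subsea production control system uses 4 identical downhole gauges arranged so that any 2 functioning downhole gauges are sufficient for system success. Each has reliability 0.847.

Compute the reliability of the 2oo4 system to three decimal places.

0.987

R = Σ_{i=2}^{4} C(4,i) p^i (1−p)^{4−i} with p = 0.847
C(4,2)·0.847^2·0.153^2 = 0.10076
C(4,3)·0.847^3·0.153^1 = 0.37188
C(4,4)·0.847^4·0.153^0 = 0.51468
Sum = 0.987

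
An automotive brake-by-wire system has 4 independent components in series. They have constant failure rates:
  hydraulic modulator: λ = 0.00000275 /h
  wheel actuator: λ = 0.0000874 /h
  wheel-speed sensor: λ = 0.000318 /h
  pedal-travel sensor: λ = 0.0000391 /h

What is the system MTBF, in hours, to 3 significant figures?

2240

Series of exponential components: λ_sys = Σ λ_i
λ_sys = 0.00000275 + 0.0000874 + 0.000318 + 0.0000391 = 4.4725e-04 /h
MTBF = 1 / λ_sys = 2240 h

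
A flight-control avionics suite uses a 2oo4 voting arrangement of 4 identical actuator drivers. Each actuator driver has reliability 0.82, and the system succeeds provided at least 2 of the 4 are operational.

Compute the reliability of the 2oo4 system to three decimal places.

R = Σ_{i=2}^{4} C(4,i) p^i (1−p)^{4−i} with p = 0.82
C(4,2)·0.82^2·0.18^2 = 0.13071
C(4,3)·0.82^3·0.18^1 = 0.39698
C(4,4)·0.82^4·0.18^0 = 0.45212
Sum = 0.980

0.980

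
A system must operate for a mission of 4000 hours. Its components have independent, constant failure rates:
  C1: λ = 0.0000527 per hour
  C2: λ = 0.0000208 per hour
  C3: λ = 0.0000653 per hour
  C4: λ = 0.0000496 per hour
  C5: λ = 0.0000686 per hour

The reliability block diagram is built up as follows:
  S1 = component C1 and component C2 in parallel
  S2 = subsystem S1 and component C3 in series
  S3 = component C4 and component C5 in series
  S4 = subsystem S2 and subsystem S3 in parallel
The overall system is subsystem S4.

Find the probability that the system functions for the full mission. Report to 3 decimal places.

0.909

R(C1) = exp(−0.0000527 × 4000) = 0.80994
R(C2) = exp(−0.0000208 × 4000) = 0.92017
R(C3) = exp(−0.0000653 × 4000) = 0.77013
R(C4) = exp(−0.0000496 × 4000) = 0.82004
R(C5) = exp(−0.0000686 × 4000) = 0.76003
Parallel (C1 and C2): 1 − (1 − 0.80994)(1 − 0.92017) = 0.98483
Series ([0.98483] and C3): 0.98483 × 0.77013 = 0.75845
Series (C4 and C5): 0.82004 × 0.76003 = 0.62326
Parallel ([0.75845] and [0.62326]): 1 − (1 − 0.75845)(1 − 0.62326) = 0.909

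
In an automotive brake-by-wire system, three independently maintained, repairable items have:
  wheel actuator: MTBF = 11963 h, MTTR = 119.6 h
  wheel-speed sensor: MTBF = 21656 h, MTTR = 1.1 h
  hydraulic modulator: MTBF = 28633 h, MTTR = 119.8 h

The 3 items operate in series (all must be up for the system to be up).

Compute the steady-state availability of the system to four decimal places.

0.9859

A(wheel actuator) = MTBF/(MTBF+MTTR) = 11963/(11963+119.6) = 0.990101
A(wheel-speed sensor) = MTBF/(MTBF+MTTR) = 21656/(21656+1.1) = 0.999949
A(hydraulic modulator) = MTBF/(MTBF+MTTR) = 28633/(28633+119.8) = 0.995833
Series availability: 0.990101 × 0.999949 × 0.995833 = 0.9859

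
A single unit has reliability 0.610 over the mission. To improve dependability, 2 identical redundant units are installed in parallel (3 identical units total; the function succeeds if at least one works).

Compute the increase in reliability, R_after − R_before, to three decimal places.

0.331

R_before = 0.610
R_after = 1 − (1 − 0.610)^3 = 0.941
ΔR = 0.941 − 0.610 = 0.331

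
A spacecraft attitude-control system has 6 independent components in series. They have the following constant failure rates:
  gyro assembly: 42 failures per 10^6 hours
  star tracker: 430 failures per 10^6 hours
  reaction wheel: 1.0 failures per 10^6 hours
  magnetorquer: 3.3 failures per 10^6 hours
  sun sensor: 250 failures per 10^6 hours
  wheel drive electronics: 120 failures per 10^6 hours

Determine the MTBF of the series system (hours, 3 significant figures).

1180

Series of exponential components: λ_sys = Σ λ_i
λ_sys = 0.000042 + 0.00043 + 0.0000010 + 0.0000033 + 0.00025 + 0.00012 = 8.4630e-04 /h
MTBF = 1 / λ_sys = 1180 h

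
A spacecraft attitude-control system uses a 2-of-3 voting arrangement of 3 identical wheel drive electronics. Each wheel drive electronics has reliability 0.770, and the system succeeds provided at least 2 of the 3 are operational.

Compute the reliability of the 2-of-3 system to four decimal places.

R = Σ_{i=2}^{3} C(3,i) p^i (1−p)^{3−i} with p = 0.770
C(3,2)·0.770^2·0.230^1 = 0.409101
C(3,3)·0.770^3·0.230^0 = 0.456533
Sum = 0.8656

0.8656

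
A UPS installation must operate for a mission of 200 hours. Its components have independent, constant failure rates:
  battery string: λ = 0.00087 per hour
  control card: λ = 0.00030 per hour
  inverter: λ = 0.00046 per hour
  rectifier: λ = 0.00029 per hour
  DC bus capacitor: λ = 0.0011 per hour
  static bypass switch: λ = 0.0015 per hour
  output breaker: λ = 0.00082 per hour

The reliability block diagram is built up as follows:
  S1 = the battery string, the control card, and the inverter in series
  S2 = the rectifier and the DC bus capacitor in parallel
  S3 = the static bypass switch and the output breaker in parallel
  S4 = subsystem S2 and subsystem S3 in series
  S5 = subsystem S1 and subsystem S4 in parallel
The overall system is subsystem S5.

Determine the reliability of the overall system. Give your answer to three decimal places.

0.986

R(battery string) = exp(−0.00087 × 200) = 0.84030
R(control card) = exp(−0.00030 × 200) = 0.94176
R(inverter) = exp(−0.00046 × 200) = 0.91211
R(rectifier) = exp(−0.00029 × 200) = 0.94365
R(DC bus capacitor) = exp(−0.0011 × 200) = 0.80252
R(static bypass switch) = exp(−0.0015 × 200) = 0.74082
R(output breaker) = exp(−0.00082 × 200) = 0.84874
Series (battery string, control card, and inverter): 0.84030 × 0.94176 × 0.91211 = 0.72181
Parallel (rectifier and DC bus capacitor): 1 − (1 − 0.94365)(1 − 0.80252) = 0.98887
Parallel (static bypass switch and output breaker): 1 − (1 − 0.74082)(1 − 0.84874) = 0.96080
Series ([0.98887] and [0.96080]): 0.98887 × 0.96080 = 0.95011
Parallel ([0.72181] and [0.95011]): 1 − (1 − 0.72181)(1 − 0.95011) = 0.986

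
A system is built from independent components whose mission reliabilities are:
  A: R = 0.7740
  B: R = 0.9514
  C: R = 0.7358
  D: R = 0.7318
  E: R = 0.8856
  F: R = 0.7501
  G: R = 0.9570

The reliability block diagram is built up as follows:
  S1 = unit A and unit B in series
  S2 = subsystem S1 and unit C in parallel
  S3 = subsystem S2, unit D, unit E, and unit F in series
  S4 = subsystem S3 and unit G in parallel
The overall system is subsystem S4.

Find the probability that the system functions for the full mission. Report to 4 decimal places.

0.9764

Series (A and B): 0.774000 × 0.951400 = 0.736384
Parallel ([0.736384] and C): 1 − (1 − 0.736384)(1 − 0.735800) = 0.930353
Series ([0.930353], D, E, and F): 0.930353 × 0.731800 × 0.885600 × 0.750100 = 0.452269
Parallel ([0.452269] and G): 1 − (1 − 0.452269)(1 − 0.957000) = 0.9764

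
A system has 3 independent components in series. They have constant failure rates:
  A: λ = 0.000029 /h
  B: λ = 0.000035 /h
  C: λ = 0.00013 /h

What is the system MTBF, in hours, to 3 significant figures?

5150

Series of exponential components: λ_sys = Σ λ_i
λ_sys = 0.000029 + 0.000035 + 0.00013 = 1.9400e-04 /h
MTBF = 1 / λ_sys = 5150 h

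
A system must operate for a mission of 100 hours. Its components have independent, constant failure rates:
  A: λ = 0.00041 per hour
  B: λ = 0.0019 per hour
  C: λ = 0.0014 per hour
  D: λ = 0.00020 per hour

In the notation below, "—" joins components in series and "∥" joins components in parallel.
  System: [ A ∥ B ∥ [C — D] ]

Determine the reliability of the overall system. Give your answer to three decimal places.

0.999

R(A) = exp(−0.00041 × 100) = 0.95983
R(B) = exp(−0.0019 × 100) = 0.82696
R(C) = exp(−0.0014 × 100) = 0.86936
R(D) = exp(−0.00020 × 100) = 0.98020
Series (C and D): 0.86936 × 0.98020 = 0.85215
Parallel (A, B, and [0.85215]): 1 − (1 − 0.95983)(1 − 0.82696)(1 − 0.85215) = 0.999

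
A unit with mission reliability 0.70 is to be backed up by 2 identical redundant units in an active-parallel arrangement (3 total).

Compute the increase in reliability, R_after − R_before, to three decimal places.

0.273

R_before = 0.70
R_after = 1 − (1 − 0.70)^3 = 0.973
ΔR = 0.973 − 0.70 = 0.273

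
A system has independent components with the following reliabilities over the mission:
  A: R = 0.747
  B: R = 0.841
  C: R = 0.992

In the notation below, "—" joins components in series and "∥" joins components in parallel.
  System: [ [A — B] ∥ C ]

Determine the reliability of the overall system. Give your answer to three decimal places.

Series (A and B): 0.74700 × 0.84100 = 0.62823
Parallel ([0.62823] and C): 1 − (1 − 0.62823)(1 − 0.99200) = 0.997

0.997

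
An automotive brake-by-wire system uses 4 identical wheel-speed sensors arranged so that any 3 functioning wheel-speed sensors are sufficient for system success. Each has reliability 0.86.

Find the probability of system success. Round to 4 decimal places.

R = Σ_{i=3}^{4} C(4,i) p^i (1−p)^{4−i} with p = 0.86
C(4,3)·0.86^3·0.14^1 = 0.356191
C(4,4)·0.86^4·0.14^0 = 0.547008
Sum = 0.9032

0.9032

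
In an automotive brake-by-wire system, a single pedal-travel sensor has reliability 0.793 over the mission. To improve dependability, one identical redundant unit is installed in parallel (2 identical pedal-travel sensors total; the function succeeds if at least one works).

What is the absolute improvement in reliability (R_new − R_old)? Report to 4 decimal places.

R_before = 0.793
R_after = 1 − (1 − 0.793)^2 = 0.9572
ΔR = 0.9572 − 0.793 = 0.1642

0.1642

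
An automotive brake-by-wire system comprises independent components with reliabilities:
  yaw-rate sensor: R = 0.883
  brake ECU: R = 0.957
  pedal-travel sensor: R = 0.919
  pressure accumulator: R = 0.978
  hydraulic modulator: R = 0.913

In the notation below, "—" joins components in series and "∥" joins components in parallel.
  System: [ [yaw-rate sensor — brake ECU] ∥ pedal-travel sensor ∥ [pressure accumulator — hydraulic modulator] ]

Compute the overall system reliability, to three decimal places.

0.999

Series (yaw-rate sensor and brake ECU): 0.88300 × 0.95700 = 0.84503
Series (pressure accumulator and hydraulic modulator): 0.97800 × 0.91300 = 0.89291
Parallel ([0.84503], pedal-travel sensor, and [0.89291]): 1 − (1 − 0.84503)(1 − 0.91900)(1 − 0.89291) = 0.999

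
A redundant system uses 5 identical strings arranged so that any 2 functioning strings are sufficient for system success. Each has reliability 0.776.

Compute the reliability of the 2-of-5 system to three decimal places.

0.990

R = Σ_{i=2}^{5} C(5,i) p^i (1−p)^{5−i} with p = 0.776
C(5,2)·0.776^2·0.224^3 = 0.06768
C(5,3)·0.776^3·0.224^2 = 0.23447
C(5,4)·0.776^4·0.224^1 = 0.40613
C(5,5)·0.776^5·0.224^0 = 0.28139
Sum = 0.990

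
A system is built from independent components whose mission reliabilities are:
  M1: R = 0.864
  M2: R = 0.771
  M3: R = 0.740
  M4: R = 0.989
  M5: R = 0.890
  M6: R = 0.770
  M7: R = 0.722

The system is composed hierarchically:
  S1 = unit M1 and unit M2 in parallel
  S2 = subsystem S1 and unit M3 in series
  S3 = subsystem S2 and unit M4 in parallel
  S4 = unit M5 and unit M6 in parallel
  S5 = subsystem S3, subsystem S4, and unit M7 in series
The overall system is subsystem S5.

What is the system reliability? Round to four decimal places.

0.7015

Parallel (M1 and M2): 1 − (1 − 0.864000)(1 − 0.771000) = 0.968856
Series ([0.968856] and M3): 0.968856 × 0.740000 = 0.716953
Parallel ([0.716953] and M4): 1 − (1 − 0.716953)(1 − 0.989000) = 0.996886
Parallel (M5 and M6): 1 − (1 − 0.890000)(1 − 0.770000) = 0.974700
Series ([0.996886], [0.974700], and M7): 0.996886 × 0.974700 × 0.722000 = 0.7015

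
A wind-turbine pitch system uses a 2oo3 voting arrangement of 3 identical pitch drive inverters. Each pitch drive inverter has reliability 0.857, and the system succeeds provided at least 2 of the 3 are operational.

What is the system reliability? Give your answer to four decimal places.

0.9445

R = Σ_{i=2}^{3} C(3,i) p^i (1−p)^{3−i} with p = 0.857
C(3,2)·0.857^2·0.143^1 = 0.315079
C(3,3)·0.857^3·0.143^0 = 0.629423
Sum = 0.9445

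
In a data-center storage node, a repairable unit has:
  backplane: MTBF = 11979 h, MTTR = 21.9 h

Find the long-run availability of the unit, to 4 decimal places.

0.9982

A(backplane) = MTBF/(MTBF+MTTR) = 11979/(11979+21.9) = 0.9982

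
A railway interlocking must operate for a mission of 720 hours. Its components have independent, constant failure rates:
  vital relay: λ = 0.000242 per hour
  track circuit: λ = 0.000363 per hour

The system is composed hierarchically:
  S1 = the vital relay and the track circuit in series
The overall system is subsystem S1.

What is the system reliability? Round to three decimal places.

R(vital relay) = exp(−0.000242 × 720) = 0.84010
R(track circuit) = exp(−0.000363 × 720) = 0.77000
Series (vital relay and track circuit): 0.84010 × 0.77000 = 0.647

0.647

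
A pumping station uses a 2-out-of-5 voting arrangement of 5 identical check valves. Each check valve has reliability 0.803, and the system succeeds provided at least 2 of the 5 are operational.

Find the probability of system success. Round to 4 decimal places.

R = Σ_{i=2}^{5} C(5,i) p^i (1−p)^{5−i} with p = 0.803
C(5,2)·0.803^2·0.197^3 = 0.049298
C(5,3)·0.803^3·0.197^2 = 0.200946
C(5,4)·0.803^4·0.197^1 = 0.409542
C(5,5)·0.803^5·0.197^0 = 0.333870
Sum = 0.9937

0.9937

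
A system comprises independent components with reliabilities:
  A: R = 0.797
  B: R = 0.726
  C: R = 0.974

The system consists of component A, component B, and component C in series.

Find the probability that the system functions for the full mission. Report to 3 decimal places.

0.564

Series (A, B, and C): 0.79700 × 0.72600 × 0.97400 = 0.564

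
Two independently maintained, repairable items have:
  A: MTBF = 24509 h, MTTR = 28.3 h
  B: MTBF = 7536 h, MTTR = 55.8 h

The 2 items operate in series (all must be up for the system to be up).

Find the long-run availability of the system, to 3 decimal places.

A(A) = MTBF/(MTBF+MTTR) = 24509/(24509+28.3) = 0.998847
A(B) = MTBF/(MTBF+MTTR) = 7536/(7536+55.8) = 0.992650
Series availability: 0.998847 × 0.992650 = 0.992

0.992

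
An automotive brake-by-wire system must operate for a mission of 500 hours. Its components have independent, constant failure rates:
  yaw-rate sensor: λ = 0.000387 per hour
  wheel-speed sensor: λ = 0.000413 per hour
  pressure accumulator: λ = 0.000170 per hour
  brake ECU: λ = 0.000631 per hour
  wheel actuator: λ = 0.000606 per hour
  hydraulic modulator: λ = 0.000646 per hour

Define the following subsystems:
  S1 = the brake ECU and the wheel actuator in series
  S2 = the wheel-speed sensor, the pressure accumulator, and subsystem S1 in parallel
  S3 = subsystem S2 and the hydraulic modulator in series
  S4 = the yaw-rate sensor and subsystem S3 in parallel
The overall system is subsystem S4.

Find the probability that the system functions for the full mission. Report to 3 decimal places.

R(yaw-rate sensor) = exp(−0.000387 × 500) = 0.82407
R(wheel-speed sensor) = exp(−0.000413 × 500) = 0.81343
R(pressure accumulator) = exp(−0.000170 × 500) = 0.91851
R(brake ECU) = exp(−0.000631 × 500) = 0.72942
R(wheel actuator) = exp(−0.000606 × 500) = 0.73860
R(hydraulic modulator) = exp(−0.000646 × 500) = 0.72397
Series (brake ECU and wheel actuator): 0.72942 × 0.73860 = 0.53875
Parallel (wheel-speed sensor, pressure accumulator, and [0.53875]): 1 − (1 − 0.81343)(1 − 0.91851)(1 − 0.53875) = 0.99299
Series ([0.99299] and hydraulic modulator): 0.99299 × 0.72397 = 0.71889
Parallel (yaw-rate sensor and [0.71889]): 1 − (1 − 0.82407)(1 − 0.71889) = 0.951

0.951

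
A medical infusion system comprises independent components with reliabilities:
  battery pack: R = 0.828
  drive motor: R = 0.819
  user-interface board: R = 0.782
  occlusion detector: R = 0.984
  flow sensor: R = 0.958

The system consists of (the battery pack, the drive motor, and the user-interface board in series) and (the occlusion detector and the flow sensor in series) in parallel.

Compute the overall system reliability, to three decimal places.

0.973

Series (battery pack, drive motor, and user-interface board): 0.82800 × 0.81900 × 0.78200 = 0.53030
Series (occlusion detector and flow sensor): 0.98400 × 0.95800 = 0.94267
Parallel ([0.53030] and [0.94267]): 1 − (1 − 0.53030)(1 − 0.94267) = 0.973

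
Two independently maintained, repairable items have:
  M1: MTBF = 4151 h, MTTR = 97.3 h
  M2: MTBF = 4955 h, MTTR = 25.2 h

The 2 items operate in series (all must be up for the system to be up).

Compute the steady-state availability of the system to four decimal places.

A(M1) = MTBF/(MTBF+MTTR) = 4151/(4151+97.3) = 0.977097
A(M2) = MTBF/(MTBF+MTTR) = 4955/(4955+25.2) = 0.994940
Series availability: 0.977097 × 0.994940 = 0.9722

0.9722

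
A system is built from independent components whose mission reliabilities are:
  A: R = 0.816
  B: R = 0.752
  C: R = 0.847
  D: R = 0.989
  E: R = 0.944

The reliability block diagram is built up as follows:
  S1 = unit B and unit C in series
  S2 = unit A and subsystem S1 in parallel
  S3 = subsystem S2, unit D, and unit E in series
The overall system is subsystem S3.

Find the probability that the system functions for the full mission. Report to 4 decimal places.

Series (B and C): 0.752000 × 0.847000 = 0.636944
Parallel (A and [0.636944]): 1 − (1 − 0.816000)(1 − 0.636944) = 0.933198
Series ([0.933198], D, and E): 0.933198 × 0.989000 × 0.944000 = 0.8712

0.8712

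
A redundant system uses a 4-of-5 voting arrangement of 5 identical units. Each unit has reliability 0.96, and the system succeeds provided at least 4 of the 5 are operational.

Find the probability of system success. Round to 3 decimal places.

0.985

R = Σ_{i=4}^{5} C(5,i) p^i (1−p)^{5−i} with p = 0.96
C(5,4)·0.96^4·0.04^1 = 0.16987
C(5,5)·0.96^5·0.04^0 = 0.81537
Sum = 0.985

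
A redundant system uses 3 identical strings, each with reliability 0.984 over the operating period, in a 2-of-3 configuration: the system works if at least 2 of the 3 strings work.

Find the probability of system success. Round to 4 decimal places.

0.9992

R = Σ_{i=2}^{3} C(3,i) p^i (1−p)^{3−i} with p = 0.984
C(3,2)·0.984^2·0.016^1 = 0.046476
C(3,3)·0.984^3·0.016^0 = 0.952764
Sum = 0.9992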